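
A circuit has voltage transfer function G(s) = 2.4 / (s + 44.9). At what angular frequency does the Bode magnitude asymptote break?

44.9 rad/sec

The single real pole at s = −44.9 gives a corner at ω = 44.9 rad/sec.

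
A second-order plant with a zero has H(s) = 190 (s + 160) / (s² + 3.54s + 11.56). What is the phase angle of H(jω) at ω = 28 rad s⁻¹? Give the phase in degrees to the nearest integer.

-163°

∠(j28 + 160) = arctan(28/160) = 9.93°
∠[(j28)² + 3.54(j28) + 11.56] = ∠[-772.44 + j99.12] = 172.69°
∠H(j28) = 9.93° − 172.69° = -162.76°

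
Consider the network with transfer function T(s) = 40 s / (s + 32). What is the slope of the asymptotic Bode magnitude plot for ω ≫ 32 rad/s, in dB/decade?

0 dB/decade

With 1 zero and 1 pole, the high-frequency asymptotic slope is 20 × (1 − 1) = 0 dB/decade.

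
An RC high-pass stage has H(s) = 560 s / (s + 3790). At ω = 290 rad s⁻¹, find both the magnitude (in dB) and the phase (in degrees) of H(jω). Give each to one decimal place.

|H| = 32.6 dB, ∠H = 85.6°

|j290| = 290
|j290 + 3790| = √(290² + 3790²) = 3801
|H(j290)| = 560 × 290 / 3801 = 42.725
20 log₁₀(42.725) = 32.61 dB
∠(j290) = 90.00°
∠(j290 + 3790) = arctan(290/3790) = 4.38°
∠H(j290) = 90.00° − 4.38° = 85.62°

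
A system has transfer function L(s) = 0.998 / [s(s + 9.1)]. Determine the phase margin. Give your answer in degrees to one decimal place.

Gain crossover: |L(jω)| = 1 at ω ≈ 0.11 rad/s.
∠L(j0.11) = −90° − arctan(0.11/9.1) ≈ -90.69°
PM = 180° + (-90.69°) = 89.31°

89.3 deg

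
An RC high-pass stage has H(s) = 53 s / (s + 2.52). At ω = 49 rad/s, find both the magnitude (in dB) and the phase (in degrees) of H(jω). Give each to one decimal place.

|j49| = 49
|j49 + 2.52| = √(49² + 2.52²) = 49.06
|H(j49)| = 53 × 49 / 49.06 = 52.93
20 log₁₀(52.93) = 34.47 dB
∠(j49) = 90.00°
∠(j49 + 2.52) = arctan(49/2.52) = 87.06°
∠H(j49) = 90.00° − 87.06° = 2.94°

|H| = 34.5 dB, ∠H = 2.9 deg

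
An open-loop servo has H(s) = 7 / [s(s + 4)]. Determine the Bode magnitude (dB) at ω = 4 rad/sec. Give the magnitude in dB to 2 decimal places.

|j4 + 4| = √(4² + 4²) = 5.657
|j4| = 4
|H(j4)| = 7 / (5.657 × 4) = 0.30936
20 log₁₀(0.30936) = -10.191 dB

-10.19 dB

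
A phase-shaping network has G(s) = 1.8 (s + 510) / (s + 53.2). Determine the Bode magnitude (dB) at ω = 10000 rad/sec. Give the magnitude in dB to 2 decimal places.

5.12 dB

|j10000 + 510| = √(10000² + 510²) = 1.001e+04
|j10000 + 53.2| = √(10000² + 53.2²) = 1e+04
|G(j10000)| = 1.8 × 1.001e+04 / 1e+04 = 1.8023
20 log₁₀(1.8023) = 5.117 dB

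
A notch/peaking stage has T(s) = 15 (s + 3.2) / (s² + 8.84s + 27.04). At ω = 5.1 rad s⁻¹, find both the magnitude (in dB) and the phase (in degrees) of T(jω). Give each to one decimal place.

|j5.1 + 3.2| = √(5.1² + 3.2²) = 6.021
|(j5.1)² + 8.84(j5.1) + 27.04| = |1.03 + j45.084| = 45.1
|T(j5.1)| = 15 × 6.021 / 45.1 = 2.0027
20 log₁₀(2.0027) = 6.03 dB
∠(j5.1 + 3.2) = arctan(5.1/3.2) = 57.89°
∠[(j5.1)² + 8.84(j5.1) + 27.04] = ∠[1.03 + j45.084] = 88.69°
∠T(j5.1) = 57.89° − 88.69° = -30.80°

|T| = 6.0 dB, ∠T = -30.8°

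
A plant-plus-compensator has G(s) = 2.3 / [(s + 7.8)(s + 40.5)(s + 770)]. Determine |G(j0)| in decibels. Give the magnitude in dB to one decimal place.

-100.5 dB

G(0) = 2.3 / (7.8 × 40.5 × 770) = 9.4556e-06
20 log₁₀(9.4556e-06) = -100.49 dB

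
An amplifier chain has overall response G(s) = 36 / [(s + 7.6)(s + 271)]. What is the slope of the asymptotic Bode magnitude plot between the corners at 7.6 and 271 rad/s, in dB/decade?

In this band the factors already past their corner are: pole at 7.6; net slope = -20 dB/decade.

-20 dB/decade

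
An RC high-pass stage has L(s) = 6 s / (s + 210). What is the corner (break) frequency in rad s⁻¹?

The single real pole at s = −210 gives a corner at ω = 210 rad s⁻¹.

210 rad s⁻¹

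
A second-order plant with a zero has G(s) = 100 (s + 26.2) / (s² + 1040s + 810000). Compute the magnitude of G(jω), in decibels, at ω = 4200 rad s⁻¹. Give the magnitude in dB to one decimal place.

|j4200 + 26.2| = √(4200² + 26.2²) = 4200
|(j4200)² + 1040(j4200) + 810000| = |-1.683e+07 + j4.368e+06| = 1.739e+07
|G(j4200)| = 100 × 4200 / 1.739e+07 = 0.024156
20 log₁₀(0.024156) = -32.34 dB

-32.3 dB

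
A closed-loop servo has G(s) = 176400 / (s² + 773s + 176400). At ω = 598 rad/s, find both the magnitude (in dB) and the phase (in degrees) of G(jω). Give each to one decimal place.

|G| = -9.0 dB, ∠G = -111.4 deg

|(j598)² + 773(j598) + 176400| = |-1.812e+05 + j4.6225e+05| = 4.965e+05
|G(j598)| = 176400 / 4.965e+05 = 0.35529
20 log₁₀(0.35529) = -8.99 dB
∠[(j598)² + 773(j598) + 176400] = ∠[-1.812e+05 + j4.6225e+05] = 111.41°
∠G(j598) = −111.41° = -111.41°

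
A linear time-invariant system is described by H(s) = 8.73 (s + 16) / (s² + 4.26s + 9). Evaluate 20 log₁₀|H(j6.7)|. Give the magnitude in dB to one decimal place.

10.4 dB

|j6.7 + 16| = √(6.7² + 16²) = 17.35
|(j6.7)² + 4.26(j6.7) + 9| = |-35.89 + j28.542| = 45.86
|H(j6.7)| = 8.73 × 17.35 / 45.86 = 3.3024
20 log₁₀(3.3024) = 10.38 dB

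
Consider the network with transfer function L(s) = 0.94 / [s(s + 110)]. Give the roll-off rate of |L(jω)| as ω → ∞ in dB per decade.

-40 dB/decade

With 0 zeros and 2 poles, the high-frequency asymptotic slope is 20 × (0 − 2) = -40 dB/decade.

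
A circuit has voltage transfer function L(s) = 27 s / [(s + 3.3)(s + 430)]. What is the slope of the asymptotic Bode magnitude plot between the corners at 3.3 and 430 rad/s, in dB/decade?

In this band the factors already past their corner are: 1 differentiator zero, pole at 3.3; net slope = 0 dB/decade.

0 dB/decade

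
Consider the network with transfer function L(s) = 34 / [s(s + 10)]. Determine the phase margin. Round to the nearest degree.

Gain crossover: |L(jω)| = 1 at ω ≈ 3.23 rad s⁻¹.
∠L(j3.23) = −90° − arctan(3.23/10) ≈ -107.93°
PM = 180° + (-107.93°) = 72.07°

72°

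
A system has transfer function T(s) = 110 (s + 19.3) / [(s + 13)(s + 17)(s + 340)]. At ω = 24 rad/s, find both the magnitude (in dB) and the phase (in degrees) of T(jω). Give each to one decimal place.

|j24 + 19.3| = √(24² + 19.3²) = 30.8
|j24 + 13| = √(24² + 13²) = 27.29
|j24 + 17| = √(24² + 17²) = 29.41
|j24 + 340| = √(24² + 340²) = 340.8
|T(j24)| = 110 × 30.8 / (27.29 × 29.41 × 340.8) = 0.012381
20 log₁₀(0.012381) = -38.14 dB
∠(j24 + 19.3) = arctan(24/19.3) = 51.19°
∠(j24 + 13) = arctan(24/13) = 61.56°
∠(j24 + 17) = arctan(24/17) = 54.69°
∠(j24 + 340) = arctan(24/340) = 4.04°
∠T(j24) = 51.19° − (61.56° + 54.69° + 4.04°) = -69.09°

|T| = -38.1 dB, ∠T = -69.1°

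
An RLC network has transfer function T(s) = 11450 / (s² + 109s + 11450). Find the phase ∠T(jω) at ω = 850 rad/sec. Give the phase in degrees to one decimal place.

-172.6 deg

∠[(j850)² + 109(j850) + 11450] = ∠[-7.1105e+05 + j92650] = 172.58°
∠T(j850) = −172.58° = -172.58°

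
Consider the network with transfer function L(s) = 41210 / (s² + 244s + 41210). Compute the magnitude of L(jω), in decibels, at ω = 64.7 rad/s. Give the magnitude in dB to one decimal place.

0.2 dB

|(j64.7)² + 244(j64.7) + 41210| = |37024 + j15787| = 4.025e+04
|L(j64.7)| = 41210 / 4.025e+04 = 1.0239
20 log₁₀(1.0239) = 0.20 dB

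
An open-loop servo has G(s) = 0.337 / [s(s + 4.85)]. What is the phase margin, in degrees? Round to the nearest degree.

Gain crossover: |G(jω)| = 1 at ω ≈ 0.0695 rad/sec.
∠G(j0.0695) = −90° − arctan(0.0695/4.85) ≈ -90.82°
PM = 180° + (-90.82°) = 89.18°

89 deg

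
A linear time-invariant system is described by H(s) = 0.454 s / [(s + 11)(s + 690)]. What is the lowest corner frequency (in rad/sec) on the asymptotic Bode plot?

11 rad/sec

Break frequencies occur at each pole and zero magnitude: 11 rad/sec, 690 rad/sec.
The lowest is 11 rad/sec.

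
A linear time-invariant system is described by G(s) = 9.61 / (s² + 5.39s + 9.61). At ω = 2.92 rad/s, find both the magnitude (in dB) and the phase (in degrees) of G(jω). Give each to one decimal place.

|G| = -4.3 dB, ∠G = -86.1°

|(j2.92)² + 5.39(j2.92) + 9.61| = |1.0836 + j15.739| = 15.78
|G(j2.92)| = 9.61 / 15.78 = 0.60915
20 log₁₀(0.60915) = -4.31 dB
∠[(j2.92)² + 5.39(j2.92) + 9.61] = ∠[1.0836 + j15.739] = 86.06°
∠G(j2.92) = −86.06° = -86.06°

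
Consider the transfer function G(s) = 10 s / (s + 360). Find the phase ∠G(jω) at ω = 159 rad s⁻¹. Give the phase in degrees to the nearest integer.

∠(j159) = 90.00°
∠(j159 + 360) = arctan(159/360) = 23.83°
∠G(j159) = 90.00° − 23.83° = 66.17°

66°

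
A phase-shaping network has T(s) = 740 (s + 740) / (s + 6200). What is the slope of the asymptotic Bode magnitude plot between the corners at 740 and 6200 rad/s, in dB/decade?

20 dB/decade

In this band the factors already past their corner are: zero at 740; net slope = 20 dB/decade.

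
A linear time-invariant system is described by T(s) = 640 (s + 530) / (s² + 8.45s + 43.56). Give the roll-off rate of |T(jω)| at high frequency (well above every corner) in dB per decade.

With 1 zero and 2 poles, the high-frequency asymptotic slope is 20 × (1 − 2) = -20 dB/decade.

-20 dB/decade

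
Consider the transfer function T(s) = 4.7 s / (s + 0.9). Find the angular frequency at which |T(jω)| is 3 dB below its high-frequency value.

0.9 rad s⁻¹

For a single-pole high-pass, the −3 dB point is at the pole: ω = 0.9 rad s⁻¹.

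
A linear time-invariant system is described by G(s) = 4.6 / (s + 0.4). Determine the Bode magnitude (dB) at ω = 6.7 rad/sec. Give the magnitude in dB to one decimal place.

|j6.7 + 0.4| = √(6.7² + 0.4²) = 6.712
|G(j6.7)| = 4.6 / 6.712 = 0.68535
20 log₁₀(0.68535) = -3.28 dB

-3.3 dB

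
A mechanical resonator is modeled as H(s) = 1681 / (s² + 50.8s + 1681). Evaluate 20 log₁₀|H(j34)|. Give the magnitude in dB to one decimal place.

|(j34)² + 50.8(j34) + 1681| = |525 + j1727.2| = 1805
|H(j34)| = 1681 / 1805 = 0.93118
20 log₁₀(0.93118) = -0.62 dB

-0.6 dB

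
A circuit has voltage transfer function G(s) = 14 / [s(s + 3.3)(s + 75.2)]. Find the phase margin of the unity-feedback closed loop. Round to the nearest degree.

89 deg

Gain crossover: |G(jω)| = 1 at ω ≈ 0.0564 rad/sec.
∠G(j0.0564) = −90° − arctan(0.0564/3.3) − arctan(0.0564/75.2) ≈ -91.02°
PM = 180° + (-91.02°) = 88.98°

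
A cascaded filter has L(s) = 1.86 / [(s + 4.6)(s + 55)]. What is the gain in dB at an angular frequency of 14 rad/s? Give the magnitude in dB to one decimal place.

-53.1 dB

|j14 + 4.6| = √(14² + 4.6²) = 14.74
|j14 + 55| = √(14² + 55²) = 56.75
|L(j14)| = 1.86 / (14.74 × 56.75) = 0.002224
20 log₁₀(0.002224) = -53.06 dB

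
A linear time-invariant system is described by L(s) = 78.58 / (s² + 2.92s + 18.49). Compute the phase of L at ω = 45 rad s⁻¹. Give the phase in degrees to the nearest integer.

-176°

∠[(j45)² + 2.92(j45) + 18.49] = ∠[-2006.5 + j131.4] = 176.25°
∠L(j45) = −176.25° = -176.25°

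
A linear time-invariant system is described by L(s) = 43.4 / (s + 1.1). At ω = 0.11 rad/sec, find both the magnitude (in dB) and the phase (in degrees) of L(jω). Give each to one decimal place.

|j0.11 + 1.1| = √(0.11² + 1.1²) = 1.105
|L(j0.11)| = 43.4 / 1.105 = 39.259
20 log₁₀(39.259) = 31.88 dB
∠(j0.11 + 1.1) = arctan(0.11/1.1) = 5.71°
∠L(j0.11) = −5.71° = -5.71°

|L| = 31.9 dB, ∠L = -5.7°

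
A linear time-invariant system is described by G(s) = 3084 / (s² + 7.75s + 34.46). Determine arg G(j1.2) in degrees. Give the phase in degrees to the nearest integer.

∠[(j1.2)² + 7.75(j1.2) + 34.46] = ∠[33.02 + j9.3] = 15.73°
∠G(j1.2) = −15.73° = -15.73°

-16°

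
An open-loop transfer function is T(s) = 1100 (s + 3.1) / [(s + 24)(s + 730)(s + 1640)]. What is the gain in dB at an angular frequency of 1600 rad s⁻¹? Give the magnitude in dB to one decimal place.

-71.3 dB

|j1600 + 3.1| = √(1600² + 3.1²) = 1600
|j1600 + 24| = √(1600² + 24²) = 1600
|j1600 + 730| = √(1600² + 730²) = 1759
|j1600 + 1640| = √(1600² + 1640²) = 2291
|T(j1600)| = 1100 × 1600 / (1600 × 1759 × 2291) = 0.00027296
20 log₁₀(0.00027296) = -71.28 dB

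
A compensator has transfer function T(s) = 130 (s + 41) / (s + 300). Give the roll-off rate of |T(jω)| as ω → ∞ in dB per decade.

0 dB/decade

With 1 zero and 1 pole, the high-frequency asymptotic slope is 20 × (1 − 1) = 0 dB/decade.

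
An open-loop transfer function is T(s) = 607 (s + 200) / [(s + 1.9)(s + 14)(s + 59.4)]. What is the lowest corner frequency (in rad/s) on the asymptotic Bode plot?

1.9 rad/s

Break frequencies occur at each pole and zero magnitude: 1.9 rad/s, 14 rad/s, 59.4 rad/s, 200 rad/s.
The lowest is 1.9 rad/s.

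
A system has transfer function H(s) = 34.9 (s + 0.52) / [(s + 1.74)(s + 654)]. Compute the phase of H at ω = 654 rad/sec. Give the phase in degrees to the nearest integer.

-45°

∠(j654 + 0.52) = arctan(654/0.52) = 89.95°
∠(j654 + 1.74) = arctan(654/1.74) = 89.85°
∠(j654 + 654) = arctan(654/654) = 45.00°
∠H(j654) = 89.95° − (89.85° + 45.00°) = -44.89°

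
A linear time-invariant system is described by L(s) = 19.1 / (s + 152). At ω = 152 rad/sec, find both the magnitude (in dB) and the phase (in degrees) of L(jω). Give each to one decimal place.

|j152 + 152| = √(152² + 152²) = 215
|L(j152)| = 19.1 / 215 = 0.088854
20 log₁₀(0.088854) = -21.03 dB
∠(j152 + 152) = arctan(152/152) = 45.00°
∠L(j152) = −45.00° = -45.00°

|L| = -21.0 dB, ∠L = -45.0°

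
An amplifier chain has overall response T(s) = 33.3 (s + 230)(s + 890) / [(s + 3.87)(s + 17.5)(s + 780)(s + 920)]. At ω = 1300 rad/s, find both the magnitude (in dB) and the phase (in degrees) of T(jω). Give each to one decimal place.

|j1300 + 230| = √(1300² + 230²) = 1320
|j1300 + 890| = √(1300² + 890²) = 1575
|j1300 + 3.87| = √(1300² + 3.87²) = 1300
|j1300 + 17.5| = √(1300² + 17.5²) = 1300
|j1300 + 780| = √(1300² + 780²) = 1516
|j1300 + 920| = √(1300² + 920²) = 1593
|T(j1300)| = 33.3 × 1320 × 1575 / (1300 × 1300 × 1516 × 1593) = 1.6972e-05
20 log₁₀(1.6972e-05) = -95.41 dB
∠(j1300 + 230) = arctan(1300/230) = 79.97°
∠(j1300 + 890) = arctan(1300/890) = 55.60°
∠(j1300 + 3.87) = arctan(1300/3.87) = 89.83°
∠(j1300 + 17.5) = arctan(1300/17.5) = 89.23°
∠(j1300 + 780) = arctan(1300/780) = 59.04°
∠(j1300 + 920) = arctan(1300/920) = 54.71°
∠T(j1300) = 79.97° + 55.60° − (89.83° + 89.23° + 59.04° + 54.71°) = -157.24°

|T| = -95.4 dB, ∠T = -157.2°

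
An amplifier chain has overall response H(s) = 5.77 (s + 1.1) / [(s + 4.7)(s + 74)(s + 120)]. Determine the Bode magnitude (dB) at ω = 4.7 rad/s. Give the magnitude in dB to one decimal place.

|j4.7 + 1.1| = √(4.7² + 1.1²) = 4.827
|j4.7 + 4.7| = √(4.7² + 4.7²) = 6.647
|j4.7 + 74| = √(4.7² + 74²) = 74.15
|j4.7 + 120| = √(4.7² + 120²) = 120.1
|H(j4.7)| = 5.77 × 4.827 / (6.647 × 74.15 × 120.1) = 0.00047057
20 log₁₀(0.00047057) = -66.55 dB

-66.5 dB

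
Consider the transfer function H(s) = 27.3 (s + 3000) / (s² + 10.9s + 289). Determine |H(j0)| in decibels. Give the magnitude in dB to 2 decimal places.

H(0) = 27.3 × 3000 / 289 = 283.39
20 log₁₀(283.39) = 49.048 dB

49.05 dB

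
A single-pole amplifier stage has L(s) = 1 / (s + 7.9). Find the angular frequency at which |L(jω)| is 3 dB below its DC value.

For a single-pole low-pass, the −3 dB point is at the pole: ω = 7.9 rad/s.

7.9 rad/s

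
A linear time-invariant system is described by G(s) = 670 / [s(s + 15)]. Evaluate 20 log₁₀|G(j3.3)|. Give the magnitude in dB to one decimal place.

22.4 dB

|j3.3 + 15| = √(3.3² + 15²) = 15.36
|j3.3| = 3.3
|G(j3.3)| = 670 / (15.36 × 3.3) = 13.219
20 log₁₀(13.219) = 22.42 dB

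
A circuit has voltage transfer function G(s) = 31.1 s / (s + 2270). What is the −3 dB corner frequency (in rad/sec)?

2270 rad/sec

For a single-pole high-pass, the −3 dB point is at the pole: ω = 2270 rad/sec.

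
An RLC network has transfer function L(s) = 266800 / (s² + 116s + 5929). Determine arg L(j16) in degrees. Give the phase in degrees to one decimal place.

∠[(j16)² + 116(j16) + 5929] = ∠[5673 + j1856] = 18.12°
∠L(j16) = −18.12° = -18.12°

-18.1°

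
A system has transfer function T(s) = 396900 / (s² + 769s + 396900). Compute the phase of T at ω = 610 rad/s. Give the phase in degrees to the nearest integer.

-87°

∠[(j610)² + 769(j610) + 396900] = ∠[24800 + j4.6909e+05] = 86.97°
∠T(j610) = −86.97° = -86.97°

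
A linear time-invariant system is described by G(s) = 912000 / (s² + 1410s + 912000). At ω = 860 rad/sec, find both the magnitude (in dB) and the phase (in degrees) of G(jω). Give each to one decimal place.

|G| = -2.6 dB, ∠G = -81.9°

|(j860)² + 1410(j860) + 912000| = |1.724e+05 + j1.2126e+06| = 1.225e+06
|G(j860)| = 912000 / 1.225e+06 = 0.74461
20 log₁₀(0.74461) = -2.56 dB
∠[(j860)² + 1410(j860) + 912000] = ∠[1.724e+05 + j1.2126e+06] = 81.91°
∠G(j860) = −81.91° = -81.91°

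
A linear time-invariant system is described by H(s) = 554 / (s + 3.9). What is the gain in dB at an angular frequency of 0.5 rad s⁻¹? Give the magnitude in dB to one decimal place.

43.0 dB

|j0.5 + 3.9| = √(0.5² + 3.9²) = 3.932
|H(j0.5)| = 554 / 3.932 = 140.9
20 log₁₀(140.9) = 42.98 dB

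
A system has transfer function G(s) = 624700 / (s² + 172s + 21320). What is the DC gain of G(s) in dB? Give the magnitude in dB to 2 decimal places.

29.34 dB

G(0) = 624700 / 21320 = 29.301
20 log₁₀(29.301) = 29.338 dB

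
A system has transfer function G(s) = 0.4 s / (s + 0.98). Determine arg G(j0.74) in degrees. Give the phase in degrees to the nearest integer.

∠(j0.74) = 90.00°
∠(j0.74 + 0.98) = arctan(0.74/0.98) = 37.06°
∠G(j0.74) = 90.00° − 37.06° = 52.94°

53°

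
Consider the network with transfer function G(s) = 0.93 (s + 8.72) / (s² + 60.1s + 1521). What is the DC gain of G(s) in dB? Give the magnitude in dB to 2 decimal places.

G(0) = 0.93 × 8.72 / 1521 = 0.0053318
20 log₁₀(0.0053318) = -45.463 dB

-45.46 dB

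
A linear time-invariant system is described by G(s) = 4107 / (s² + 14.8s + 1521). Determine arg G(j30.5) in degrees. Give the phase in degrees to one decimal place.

-37.4 deg

∠[(j30.5)² + 14.8(j30.5) + 1521] = ∠[590.75 + j451.4] = 37.38°
∠G(j30.5) = −37.38° = -37.38°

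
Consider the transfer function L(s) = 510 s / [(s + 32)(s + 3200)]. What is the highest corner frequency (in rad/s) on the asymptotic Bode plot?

3200 rad/s

Break frequencies occur at each pole and zero magnitude: 32 rad/s, 3200 rad/s.
The highest is 3200 rad/s.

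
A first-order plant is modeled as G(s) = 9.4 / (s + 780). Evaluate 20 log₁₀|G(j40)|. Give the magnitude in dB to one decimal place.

|j40 + 780| = √(40² + 780²) = 781
|G(j40)| = 9.4 / 781 = 0.012035
20 log₁₀(0.012035) = -38.39 dB

-38.4 dB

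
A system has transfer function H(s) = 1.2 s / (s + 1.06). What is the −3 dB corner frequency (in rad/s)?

1.06 rad/s

For a single-pole high-pass, the −3 dB point is at the pole: ω = 1.06 rad/s.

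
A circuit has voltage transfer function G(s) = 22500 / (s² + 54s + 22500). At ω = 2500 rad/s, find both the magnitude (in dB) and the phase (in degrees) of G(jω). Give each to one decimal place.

|(j2500)² + 54(j2500) + 22500| = |-6.2275e+06 + j1.35e+05| = 6.229e+06
|G(j2500)| = 22500 / 6.229e+06 = 0.0036122
20 log₁₀(0.0036122) = -48.84 dB
∠[(j2500)² + 54(j2500) + 22500] = ∠[-6.2275e+06 + j1.35e+05] = 178.76°
∠G(j2500) = −178.76° = -178.76°

|G| = -48.8 dB, ∠G = -178.8 deg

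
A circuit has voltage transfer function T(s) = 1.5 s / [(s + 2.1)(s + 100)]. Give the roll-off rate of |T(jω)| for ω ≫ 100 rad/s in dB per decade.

With 1 zero and 2 poles, the high-frequency asymptotic slope is 20 × (1 − 2) = -20 dB/decade.

-20 dB/decade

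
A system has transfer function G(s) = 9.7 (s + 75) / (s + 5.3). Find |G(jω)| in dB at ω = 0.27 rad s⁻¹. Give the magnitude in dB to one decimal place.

42.7 dB

|j0.27 + 75| = √(0.27² + 75²) = 75
|j0.27 + 5.3| = √(0.27² + 5.3²) = 5.307
|G(j0.27)| = 9.7 × 75 / 5.307 = 137.09
20 log₁₀(137.09) = 42.74 dB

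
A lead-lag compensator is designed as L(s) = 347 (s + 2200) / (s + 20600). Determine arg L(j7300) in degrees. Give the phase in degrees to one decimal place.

∠(j7300 + 2200) = arctan(7300/2200) = 73.23°
∠(j7300 + 20600) = arctan(7300/20600) = 19.51°
∠L(j7300) = 73.23° − 19.51° = 53.72°

53.7°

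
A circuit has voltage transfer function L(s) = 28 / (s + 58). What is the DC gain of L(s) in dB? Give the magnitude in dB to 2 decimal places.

L(0) = 28 / 58 = 0.48276
20 log₁₀(0.48276) = -6.325 dB

-6.33 dB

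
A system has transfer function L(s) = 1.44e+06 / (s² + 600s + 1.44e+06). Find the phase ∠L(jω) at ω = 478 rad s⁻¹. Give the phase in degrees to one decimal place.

-13.3°

∠[(j478)² + 600(j478) + 1.44e+06] = ∠[1.2115e+06 + j2.868e+05] = 13.32°
∠L(j478) = −13.32° = -13.32°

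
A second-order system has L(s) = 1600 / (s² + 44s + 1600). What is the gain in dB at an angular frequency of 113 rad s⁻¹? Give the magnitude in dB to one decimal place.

-17.7 dB

|(j113)² + 44(j113) + 1600| = |-11169 + j4972| = 1.223e+04
|L(j113)| = 1600 / 1.223e+04 = 0.13087
20 log₁₀(0.13087) = -17.66 dB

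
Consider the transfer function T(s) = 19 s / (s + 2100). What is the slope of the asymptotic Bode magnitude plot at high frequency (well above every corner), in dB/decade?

0 dB/decade

With 1 zero and 1 pole, the high-frequency asymptotic slope is 20 × (1 − 1) = 0 dB/decade.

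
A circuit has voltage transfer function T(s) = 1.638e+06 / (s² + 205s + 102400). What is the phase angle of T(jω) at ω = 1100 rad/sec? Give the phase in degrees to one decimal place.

-168.5°

∠[(j1100)² + 205(j1100) + 102400] = ∠[-1.1076e+06 + j2.255e+05] = 168.49°
∠T(j1100) = −168.49° = -168.49°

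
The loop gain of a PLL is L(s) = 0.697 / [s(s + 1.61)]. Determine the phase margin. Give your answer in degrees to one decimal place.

75.4 deg

Gain crossover: |L(jω)| = 1 at ω ≈ 0.419 rad/s.
∠L(j0.419) = −90° − arctan(0.419/1.61) ≈ -104.59°
PM = 180° + (-104.59°) = 75.41°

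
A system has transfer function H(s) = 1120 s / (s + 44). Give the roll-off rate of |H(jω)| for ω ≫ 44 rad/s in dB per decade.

0 dB/decade

With 1 zero and 1 pole, the high-frequency asymptotic slope is 20 × (1 − 1) = 0 dB/decade.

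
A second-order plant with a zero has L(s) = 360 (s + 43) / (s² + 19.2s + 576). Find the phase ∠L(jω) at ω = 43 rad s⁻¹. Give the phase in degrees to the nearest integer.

-102°

∠(j43 + 43) = arctan(43/43) = 45.00°
∠[(j43)² + 19.2(j43) + 576] = ∠[-1273 + j825.6] = 147.03°
∠L(j43) = 45.00° − 147.03° = -102.03°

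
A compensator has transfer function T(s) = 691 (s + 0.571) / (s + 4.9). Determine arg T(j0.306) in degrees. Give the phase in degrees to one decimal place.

24.6°

∠(j0.306 + 0.571) = arctan(0.306/0.571) = 28.19°
∠(j0.306 + 4.9) = arctan(0.306/4.9) = 3.57°
∠T(j0.306) = 28.19° − 3.57° = 24.61°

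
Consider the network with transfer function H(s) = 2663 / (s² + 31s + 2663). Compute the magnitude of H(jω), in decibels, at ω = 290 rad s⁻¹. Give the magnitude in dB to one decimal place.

-29.8 dB

|(j290)² + 31(j290) + 2663| = |-81437 + j8990| = 8.193e+04
|H(j290)| = 2663 / 8.193e+04 = 0.032503
20 log₁₀(0.032503) = -29.76 dB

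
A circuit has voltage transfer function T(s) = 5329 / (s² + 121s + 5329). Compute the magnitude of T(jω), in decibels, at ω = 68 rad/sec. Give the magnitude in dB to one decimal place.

|(j68)² + 121(j68) + 5329| = |705 + j8228| = 8258
|T(j68)| = 5329 / 8258 = 0.6453
20 log₁₀(0.6453) = -3.80 dB

-3.8 dB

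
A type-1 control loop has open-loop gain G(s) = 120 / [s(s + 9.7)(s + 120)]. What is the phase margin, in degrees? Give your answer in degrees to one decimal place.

89.3°

Gain crossover: |G(jω)| = 1 at ω ≈ 0.103 rad s⁻¹.
∠G(j0.103) = −90° − arctan(0.103/9.7) − arctan(0.103/120) ≈ -90.66°
PM = 180° + (-90.66°) = 89.34°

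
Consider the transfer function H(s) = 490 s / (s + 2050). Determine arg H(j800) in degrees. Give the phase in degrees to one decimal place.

∠(j800) = 90.00°
∠(j800 + 2050) = arctan(800/2050) = 21.32°
∠H(j800) = 90.00° − 21.32° = 68.68°

68.7 deg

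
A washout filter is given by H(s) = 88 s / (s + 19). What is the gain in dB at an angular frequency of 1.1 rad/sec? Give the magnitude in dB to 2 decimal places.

|j1.1| = 1.1
|j1.1 + 19| = √(1.1² + 19²) = 19.03
|H(j1.1)| = 88 × 1.1 / 19.03 = 5.0862
20 log₁₀(5.0862) = 14.128 dB

14.13 dB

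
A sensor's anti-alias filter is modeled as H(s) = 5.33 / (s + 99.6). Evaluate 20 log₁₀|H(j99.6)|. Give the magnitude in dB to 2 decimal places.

|j99.6 + 99.6| = √(99.6² + 99.6²) = 140.9
|H(j99.6)| = 5.33 / 140.9 = 0.03784
20 log₁₀(0.03784) = -28.441 dB

-28.44 dB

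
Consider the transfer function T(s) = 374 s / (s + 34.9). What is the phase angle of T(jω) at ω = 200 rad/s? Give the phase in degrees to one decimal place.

9.9°

∠(j200) = 90.00°
∠(j200 + 34.9) = arctan(200/34.9) = 80.10°
∠T(j200) = 90.00° − 80.10° = 9.90°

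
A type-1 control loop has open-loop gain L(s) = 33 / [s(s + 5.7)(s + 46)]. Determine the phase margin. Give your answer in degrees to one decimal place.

88.6 deg

Gain crossover: |L(jω)| = 1 at ω ≈ 0.126 rad/s.
∠L(j0.126) = −90° − arctan(0.126/5.7) − arctan(0.126/46) ≈ -91.42°
PM = 180° + (-91.42°) = 88.58°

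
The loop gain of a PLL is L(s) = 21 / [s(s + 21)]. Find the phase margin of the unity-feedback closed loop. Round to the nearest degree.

Gain crossover: |L(jω)| = 1 at ω ≈ 0.999 rad/sec.
∠L(j0.999) = −90° − arctan(0.999/21) ≈ -92.72°
PM = 180° + (-92.72°) = 87.28°

87 deg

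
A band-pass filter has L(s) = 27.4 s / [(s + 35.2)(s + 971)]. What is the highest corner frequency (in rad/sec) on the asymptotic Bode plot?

Break frequencies occur at each pole and zero magnitude: 35.2 rad/sec, 971 rad/sec.
The highest is 971 rad/sec.

971 rad/sec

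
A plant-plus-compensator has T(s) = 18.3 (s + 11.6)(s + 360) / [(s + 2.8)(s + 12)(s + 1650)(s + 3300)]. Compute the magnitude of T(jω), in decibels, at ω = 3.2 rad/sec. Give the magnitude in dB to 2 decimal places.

-71.19 dB

|j3.2 + 11.6| = √(3.2² + 11.6²) = 12.03
|j3.2 + 360| = √(3.2² + 360²) = 360
|j3.2 + 2.8| = √(3.2² + 2.8²) = 4.252
|j3.2 + 12| = √(3.2² + 12²) = 12.42
|j3.2 + 1650| = √(3.2² + 1650²) = 1650
|j3.2 + 3300| = √(3.2² + 3300²) = 3300
|T(j3.2)| = 18.3 × 12.03 × 360 / (4.252 × 12.42 × 1650 × 3300) = 0.00027571
20 log₁₀(0.00027571) = -71.191 dB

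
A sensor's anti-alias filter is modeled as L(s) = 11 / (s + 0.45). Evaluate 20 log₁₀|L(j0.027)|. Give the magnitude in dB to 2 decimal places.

|j0.027 + 0.45| = √(0.027² + 0.45²) = 0.4508
|L(j0.027)| = 11 / 0.4508 = 24.401
20 log₁₀(24.401) = 27.748 dB

27.75 dB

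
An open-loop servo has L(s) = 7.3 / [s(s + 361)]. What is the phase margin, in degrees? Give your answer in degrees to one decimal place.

90.0 deg

Gain crossover: |L(jω)| = 1 at ω ≈ 0.0202 rad/s.
∠L(j0.0202) = −90° − arctan(0.0202/361) ≈ -90.00°
PM = 180° + (-90.00°) = 90.00°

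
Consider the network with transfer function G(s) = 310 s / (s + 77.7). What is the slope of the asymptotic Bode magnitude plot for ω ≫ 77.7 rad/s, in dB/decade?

With 1 zero and 1 pole, the high-frequency asymptotic slope is 20 × (1 − 1) = 0 dB/decade.

0 dB/decade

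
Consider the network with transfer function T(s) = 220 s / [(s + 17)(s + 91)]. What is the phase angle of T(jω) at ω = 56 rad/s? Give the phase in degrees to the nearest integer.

-15 deg

∠(j56) = 90.00°
∠(j56 + 17) = arctan(56/17) = 73.11°
∠(j56 + 91) = arctan(56/91) = 31.61°
∠T(j56) = 90.00° − (73.11° + 31.61°) = -14.72°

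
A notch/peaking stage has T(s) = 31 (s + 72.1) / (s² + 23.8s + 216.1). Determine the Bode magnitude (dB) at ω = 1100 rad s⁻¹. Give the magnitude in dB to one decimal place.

|j1100 + 72.1| = √(1100² + 72.1²) = 1102
|(j1100)² + 23.8(j1100) + 216.1| = |-1.2098e+06 + j26180| = 1.21e+06
|T(j1100)| = 31 × 1102 / 1.21e+06 = 0.028241
20 log₁₀(0.028241) = -30.98 dB

-31.0 dB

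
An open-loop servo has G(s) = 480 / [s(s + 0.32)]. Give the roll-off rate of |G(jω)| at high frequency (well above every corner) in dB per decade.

With 0 zeros and 2 poles, the high-frequency asymptotic slope is 20 × (0 − 2) = -40 dB/decade.

-40 dB/decade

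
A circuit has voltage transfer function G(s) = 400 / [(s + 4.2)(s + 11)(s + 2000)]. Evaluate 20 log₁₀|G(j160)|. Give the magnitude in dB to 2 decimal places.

-102.20 dB

|j160 + 4.2| = √(160² + 4.2²) = 160.1
|j160 + 11| = √(160² + 11²) = 160.4
|j160 + 2000| = √(160² + 2000²) = 2006
|G(j160)| = 400 / (160.1 × 160.4 × 2006) = 7.7666e-06
20 log₁₀(7.7666e-06) = -102.195 dB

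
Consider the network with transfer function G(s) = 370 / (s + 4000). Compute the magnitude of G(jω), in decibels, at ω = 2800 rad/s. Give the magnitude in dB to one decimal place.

-22.4 dB

|j2800 + 4000| = √(2800² + 4000²) = 4883
|G(j2800)| = 370 / 4883 = 0.075779
20 log₁₀(0.075779) = -22.41 dB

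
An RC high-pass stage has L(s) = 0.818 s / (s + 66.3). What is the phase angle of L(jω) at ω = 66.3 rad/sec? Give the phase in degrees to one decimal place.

45.0°

∠(j66.3) = 90.00°
∠(j66.3 + 66.3) = arctan(66.3/66.3) = 45.00°
∠L(j66.3) = 90.00° − 45.00° = 45.00°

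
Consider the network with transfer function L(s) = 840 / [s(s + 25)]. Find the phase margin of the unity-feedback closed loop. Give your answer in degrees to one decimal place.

Gain crossover: |L(jω)| = 1 at ω ≈ 24.2 rad/sec.
∠L(j24.2) = −90° − arctan(24.2/25) ≈ -134.02°
PM = 180° + (-134.02°) = 45.98°

46.0 deg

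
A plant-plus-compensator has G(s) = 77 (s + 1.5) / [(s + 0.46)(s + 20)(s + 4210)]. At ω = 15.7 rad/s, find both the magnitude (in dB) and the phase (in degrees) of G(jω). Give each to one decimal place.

|G| = -62.8 dB, ∠G = -42.1 deg

|j15.7 + 1.5| = √(15.7² + 1.5²) = 15.77
|j15.7 + 0.46| = √(15.7² + 0.46²) = 15.71
|j15.7 + 20| = √(15.7² + 20²) = 25.43
|j15.7 + 4210| = √(15.7² + 4210²) = 4210
|G(j15.7)| = 77 × 15.77 / (15.71 × 25.43 × 4210) = 0.00072229
20 log₁₀(0.00072229) = -62.83 dB
∠(j15.7 + 1.5) = arctan(15.7/1.5) = 84.54°
∠(j15.7 + 0.46) = arctan(15.7/0.46) = 88.32°
∠(j15.7 + 20) = arctan(15.7/20) = 38.13°
∠(j15.7 + 4210) = arctan(15.7/4210) = 0.21°
∠G(j15.7) = 84.54° − (88.32° + 38.13° + 0.21°) = -42.12°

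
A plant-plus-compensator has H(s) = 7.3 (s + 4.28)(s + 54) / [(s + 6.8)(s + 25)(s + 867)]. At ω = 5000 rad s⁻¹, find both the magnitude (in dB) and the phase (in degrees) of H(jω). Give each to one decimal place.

|H| = -56.8 dB, ∠H = -80.5 deg

|j5000 + 4.28| = √(5000² + 4.28²) = 5000
|j5000 + 54| = √(5000² + 54²) = 5000
|j5000 + 6.8| = √(5000² + 6.8²) = 5000
|j5000 + 25| = √(5000² + 25²) = 5000
|j5000 + 867| = √(5000² + 867²) = 5075
|H(j5000)| = 7.3 × 5000 × 5000 / (5000 × 5000 × 5075) = 0.0014386
20 log₁₀(0.0014386) = -56.84 dB
∠(j5000 + 4.28) = arctan(5000/4.28) = 89.95°
∠(j5000 + 54) = arctan(5000/54) = 89.38°
∠(j5000 + 6.8) = arctan(5000/6.8) = 89.92°
∠(j5000 + 25) = arctan(5000/25) = 89.71°
∠(j5000 + 867) = arctan(5000/867) = 80.16°
∠H(j5000) = 89.95° + 89.38° − (89.92° + 89.71° + 80.16°) = -80.47°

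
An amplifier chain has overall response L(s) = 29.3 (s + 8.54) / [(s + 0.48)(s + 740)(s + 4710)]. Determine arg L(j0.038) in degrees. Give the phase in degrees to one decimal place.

-4.3 deg

∠(j0.038 + 8.54) = arctan(0.038/8.54) = 0.25°
∠(j0.038 + 0.48) = arctan(0.038/0.48) = 4.53°
∠(j0.038 + 740) = arctan(0.038/740) = 0.00°
∠(j0.038 + 4710) = arctan(0.038/4710) = 0.00°
∠L(j0.038) = 0.25° − (4.53° + 0.00° + 0.00°) = -4.27°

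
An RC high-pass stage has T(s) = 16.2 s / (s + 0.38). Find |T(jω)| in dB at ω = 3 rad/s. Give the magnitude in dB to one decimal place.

24.1 dB

|j3| = 3
|j3 + 0.38| = √(3² + 0.38²) = 3.024
|T(j3)| = 16.2 × 3 / 3.024 = 16.072
20 log₁₀(16.072) = 24.12 dB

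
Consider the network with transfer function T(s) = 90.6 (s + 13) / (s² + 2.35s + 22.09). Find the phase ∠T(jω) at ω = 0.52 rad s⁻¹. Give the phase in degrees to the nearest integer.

-1°

∠(j0.52 + 13) = arctan(0.52/13) = 2.29°
∠[(j0.52)² + 2.35(j0.52) + 22.09] = ∠[21.82 + j1.222] = 3.21°
∠T(j0.52) = 2.29° − 3.21° = -0.91°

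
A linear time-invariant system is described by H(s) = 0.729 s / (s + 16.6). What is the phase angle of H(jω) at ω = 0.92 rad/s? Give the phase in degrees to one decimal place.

86.8 deg

∠(j0.92) = 90.00°
∠(j0.92 + 16.6) = arctan(0.92/16.6) = 3.17°
∠H(j0.92) = 90.00° − 3.17° = 86.83°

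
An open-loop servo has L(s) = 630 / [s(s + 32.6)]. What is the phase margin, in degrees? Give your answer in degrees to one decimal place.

62.3°

Gain crossover: |L(jω)| = 1 at ω ≈ 17.1 rad/s.
∠L(j17.1) = −90° − arctan(17.1/32.6) ≈ -117.69°
PM = 180° + (-117.69°) = 62.31°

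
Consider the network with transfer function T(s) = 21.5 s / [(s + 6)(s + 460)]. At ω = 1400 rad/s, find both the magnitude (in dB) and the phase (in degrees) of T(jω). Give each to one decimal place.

|T| = -36.7 dB, ∠T = -71.6 deg

|j1400| = 1400
|j1400 + 6| = √(1400² + 6²) = 1400
|j1400 + 460| = √(1400² + 460²) = 1474
|T(j1400)| = 21.5 × 1400 / (1400 × 1474) = 0.01459
20 log₁₀(0.01459) = -36.72 dB
∠(j1400) = 90.00°
∠(j1400 + 6) = arctan(1400/6) = 89.75°
∠(j1400 + 460) = arctan(1400/460) = 71.81°
∠T(j1400) = 90.00° − (89.75° + 71.81°) = -71.57°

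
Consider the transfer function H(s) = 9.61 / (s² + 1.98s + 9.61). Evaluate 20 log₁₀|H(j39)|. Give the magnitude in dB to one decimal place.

-43.9 dB

|(j39)² + 1.98(j39) + 9.61| = |-1511.4 + j77.22| = 1513
|H(j39)| = 9.61 / 1513 = 0.0063501
20 log₁₀(0.0063501) = -43.94 dB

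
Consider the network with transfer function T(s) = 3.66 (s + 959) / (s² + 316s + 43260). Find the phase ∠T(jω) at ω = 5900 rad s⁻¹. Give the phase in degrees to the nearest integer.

∠(j5900 + 959) = arctan(5900/959) = 80.77°
∠[(j5900)² + 316(j5900) + 43260] = ∠[-3.4767e+07 + j1.8644e+06] = 176.93°
∠T(j5900) = 80.77° − 176.93° = -96.16°

-96°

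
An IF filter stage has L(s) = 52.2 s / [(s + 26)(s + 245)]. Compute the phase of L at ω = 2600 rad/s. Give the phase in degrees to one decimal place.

-84.0 deg

∠(j2600) = 90.00°
∠(j2600 + 26) = arctan(2600/26) = 89.43°
∠(j2600 + 245) = arctan(2600/245) = 84.62°
∠L(j2600) = 90.00° − (89.43° + 84.62°) = -84.04°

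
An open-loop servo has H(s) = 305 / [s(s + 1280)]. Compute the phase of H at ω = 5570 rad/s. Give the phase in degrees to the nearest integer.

∠(j5570 + 1280) = arctan(5570/1280) = 77.06°
∠(j5570) = 90.00°
∠H(j5570) = − (77.06° + 90.00°) = -167.06°

-167 deg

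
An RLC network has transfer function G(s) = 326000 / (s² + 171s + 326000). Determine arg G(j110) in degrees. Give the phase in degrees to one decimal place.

-3.4°

∠[(j110)² + 171(j110) + 326000] = ∠[3.139e+05 + j18810] = 3.43°
∠G(j110) = −3.43° = -3.43°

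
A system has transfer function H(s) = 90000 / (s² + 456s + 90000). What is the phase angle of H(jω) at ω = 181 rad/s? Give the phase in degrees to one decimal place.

-55.3°

∠[(j181)² + 456(j181) + 90000] = ∠[57239 + j82536] = 55.26°
∠H(j181) = −55.26° = -55.26°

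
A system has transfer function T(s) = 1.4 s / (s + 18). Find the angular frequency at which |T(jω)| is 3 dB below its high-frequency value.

For a single-pole high-pass, the −3 dB point is at the pole: ω = 18 rad/s.

18 rad/s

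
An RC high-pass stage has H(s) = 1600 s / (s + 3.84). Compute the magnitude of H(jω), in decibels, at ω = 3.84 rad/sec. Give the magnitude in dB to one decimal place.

61.1 dB

|j3.84| = 3.84
|j3.84 + 3.84| = √(3.84² + 3.84²) = 5.431
|H(j3.84)| = 1600 × 3.84 / 5.431 = 1131.4
20 log₁₀(1131.4) = 61.07 dB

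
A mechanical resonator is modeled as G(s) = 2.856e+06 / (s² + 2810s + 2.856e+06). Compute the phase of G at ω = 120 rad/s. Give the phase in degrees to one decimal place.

-6.8°

∠[(j120)² + 2810(j120) + 2.856e+06] = ∠[2.8416e+06 + j3.372e+05] = 6.77°
∠G(j120) = −6.77° = -6.77°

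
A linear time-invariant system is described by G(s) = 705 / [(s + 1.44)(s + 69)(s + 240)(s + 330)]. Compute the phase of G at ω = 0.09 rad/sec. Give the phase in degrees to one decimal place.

∠(j0.09 + 1.44) = arctan(0.09/1.44) = 3.58°
∠(j0.09 + 69) = arctan(0.09/69) = 0.07°
∠(j0.09 + 240) = arctan(0.09/240) = 0.02°
∠(j0.09 + 330) = arctan(0.09/330) = 0.02°
∠G(j0.09) = − (3.58° + 0.07° + 0.02° + 0.02°) = -3.69°

-3.7°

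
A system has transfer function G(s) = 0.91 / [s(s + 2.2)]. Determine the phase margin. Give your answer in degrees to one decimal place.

Gain crossover: |G(jω)| = 1 at ω ≈ 0.407 rad/s.
∠G(j0.407) = −90° − arctan(0.407/2.2) ≈ -100.47°
PM = 180° + (-100.47°) = 79.53°

79.5°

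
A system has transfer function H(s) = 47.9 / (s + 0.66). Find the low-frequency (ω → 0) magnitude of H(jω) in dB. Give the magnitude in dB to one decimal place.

37.2 dB

H(0) = 47.9 / 0.66 = 72.576
20 log₁₀(72.576) = 37.22 dB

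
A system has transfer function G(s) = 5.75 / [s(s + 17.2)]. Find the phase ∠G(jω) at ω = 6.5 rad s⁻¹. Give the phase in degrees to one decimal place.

-110.7°

∠(j6.5 + 17.2) = arctan(6.5/17.2) = 20.70°
∠(j6.5) = 90.00°
∠G(j6.5) = − (20.70° + 90.00°) = -110.70°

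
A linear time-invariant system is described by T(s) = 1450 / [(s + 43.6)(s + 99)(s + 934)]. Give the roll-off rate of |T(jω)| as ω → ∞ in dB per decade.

With 0 zeros and 3 poles, the high-frequency asymptotic slope is 20 × (0 − 3) = -60 dB/decade.

-60 dB/decade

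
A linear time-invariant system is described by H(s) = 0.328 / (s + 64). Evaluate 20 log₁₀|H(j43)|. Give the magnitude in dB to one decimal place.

|j43 + 64| = √(43² + 64²) = 77.1
|H(j43)| = 0.328 / 77.1 = 0.004254
20 log₁₀(0.004254) = -47.42 dB

-47.4 dB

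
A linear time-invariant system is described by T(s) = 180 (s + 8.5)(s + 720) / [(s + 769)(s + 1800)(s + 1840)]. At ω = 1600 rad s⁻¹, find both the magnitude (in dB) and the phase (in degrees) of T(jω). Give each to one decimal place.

|T| = -26.3 dB, ∠T = 8.5°

|j1600 + 8.5| = √(1600² + 8.5²) = 1600
|j1600 + 720| = √(1600² + 720²) = 1755
|j1600 + 769| = √(1600² + 769²) = 1775
|j1600 + 1800| = √(1600² + 1800²) = 2408
|j1600 + 1840| = √(1600² + 1840²) = 2438
|T(j1600)| = 180 × 1600 × 1755 / (1775 × 2408 × 2438) = 0.048473
20 log₁₀(0.048473) = -26.29 dB
∠(j1600 + 8.5) = arctan(1600/8.5) = 89.70°
∠(j1600 + 720) = arctan(1600/720) = 65.77°
∠(j1600 + 769) = arctan(1600/769) = 64.33°
∠(j1600 + 1800) = arctan(1600/1800) = 41.63°
∠(j1600 + 1840) = arctan(1600/1840) = 41.01°
∠T(j1600) = 89.70° + 65.77° − (64.33° + 41.63° + 41.01°) = 8.50°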